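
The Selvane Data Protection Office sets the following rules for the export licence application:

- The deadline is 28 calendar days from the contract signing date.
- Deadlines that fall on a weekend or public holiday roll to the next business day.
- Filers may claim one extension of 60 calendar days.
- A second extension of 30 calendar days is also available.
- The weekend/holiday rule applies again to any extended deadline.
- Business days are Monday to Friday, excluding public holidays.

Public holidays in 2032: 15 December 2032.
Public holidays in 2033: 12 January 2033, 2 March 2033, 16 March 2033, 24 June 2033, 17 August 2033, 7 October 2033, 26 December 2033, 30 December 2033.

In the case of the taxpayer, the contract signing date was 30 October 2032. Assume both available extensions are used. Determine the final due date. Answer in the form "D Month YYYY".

28 February 2033

Adding 28 calendar days to 30 October 2032 gives 27 November 2032.
27 November 2032 is a Saturday; the next business day is 29 November 2032 (Monday).
The 60-calendar-day extension moves the deadline from 29 November 2032 to 28 January 2033.
28 January 2033 (Friday) is already a business day.
The 30-calendar-day extension moves the deadline from 28 January 2033 to 27 February 2033.
27 February 2033 falls on a Sunday. Rolling to the next business day gives 28 February 2033, a Monday.
Deadline: 28 February 2033.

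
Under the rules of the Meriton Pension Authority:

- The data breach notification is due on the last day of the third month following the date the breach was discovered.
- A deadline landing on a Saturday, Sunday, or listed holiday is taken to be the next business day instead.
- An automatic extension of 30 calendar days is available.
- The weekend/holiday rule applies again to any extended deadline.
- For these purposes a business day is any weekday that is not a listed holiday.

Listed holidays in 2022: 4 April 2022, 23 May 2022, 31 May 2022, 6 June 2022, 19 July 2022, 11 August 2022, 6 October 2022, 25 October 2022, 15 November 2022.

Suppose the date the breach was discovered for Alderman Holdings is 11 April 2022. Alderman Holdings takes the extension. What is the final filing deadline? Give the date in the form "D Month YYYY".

31 August 2022

The third month after 11 April 2022 is July 2022, whose last day is 31 July 2022.
31 July 2022 is a Sunday; the next business day is 1 August 2022 (Monday).
The 30-calendar-day extension moves the deadline from 1 August 2022 to 31 August 2022.
31 August 2022 (Wednesday) is already a business day.
So the filing is due 31 August 2022.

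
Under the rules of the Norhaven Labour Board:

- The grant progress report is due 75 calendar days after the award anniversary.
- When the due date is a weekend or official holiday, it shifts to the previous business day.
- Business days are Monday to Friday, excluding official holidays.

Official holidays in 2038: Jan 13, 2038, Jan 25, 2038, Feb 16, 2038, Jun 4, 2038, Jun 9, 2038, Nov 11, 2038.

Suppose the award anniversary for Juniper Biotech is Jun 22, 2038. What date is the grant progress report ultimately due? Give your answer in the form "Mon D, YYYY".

Trigger date Jun 22, 2038 + 75 calendar days = Sep 5, 2038.
Sep 5, 2038 is a Sunday; the preceding business day is Sep 3, 2038 (Friday).
So the filing is due Sep 3, 2038.

Sep 3, 2038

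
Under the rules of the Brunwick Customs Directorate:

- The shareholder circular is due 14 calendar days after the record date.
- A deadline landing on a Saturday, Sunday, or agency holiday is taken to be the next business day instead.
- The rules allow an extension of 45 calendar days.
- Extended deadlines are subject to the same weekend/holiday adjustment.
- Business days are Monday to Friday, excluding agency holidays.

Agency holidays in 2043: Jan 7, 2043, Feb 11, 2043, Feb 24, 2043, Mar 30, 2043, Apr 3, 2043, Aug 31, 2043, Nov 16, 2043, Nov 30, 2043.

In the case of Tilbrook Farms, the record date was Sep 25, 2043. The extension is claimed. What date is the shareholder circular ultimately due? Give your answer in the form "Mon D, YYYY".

Nov 23, 2043

Trigger date Sep 25, 2043 + 14 calendar days = Oct 9, 2043.
Since Oct 9, 2043 is a Friday and not a holiday, the date is unchanged.
Add the 45 calendar-day extension to Oct 9, 2043: Nov 23, 2043.
Nov 23, 2043 falls on a Monday, which is a business day, so no adjustment is needed.
Deadline: Nov 23, 2043.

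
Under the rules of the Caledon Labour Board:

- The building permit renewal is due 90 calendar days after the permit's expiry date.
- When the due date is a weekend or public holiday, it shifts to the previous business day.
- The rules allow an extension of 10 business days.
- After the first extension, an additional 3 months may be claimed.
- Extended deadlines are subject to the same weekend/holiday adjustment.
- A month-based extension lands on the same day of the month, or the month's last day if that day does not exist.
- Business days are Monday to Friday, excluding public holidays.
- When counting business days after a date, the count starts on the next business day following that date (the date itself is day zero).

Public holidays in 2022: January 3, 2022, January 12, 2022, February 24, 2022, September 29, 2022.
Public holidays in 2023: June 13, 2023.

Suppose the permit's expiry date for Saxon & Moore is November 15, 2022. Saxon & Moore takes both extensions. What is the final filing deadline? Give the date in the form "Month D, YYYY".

Adding 90 calendar days to November 15, 2022 gives February 13, 2023.
Since February 13, 2023 is a Monday and not a holiday, the date is unchanged.
Counting 10 further business days from February 13, 2023 reaches February 27, 2023.
Since February 27, 2023 is a Monday and not a holiday, the date is unchanged.
Add 3 months to February 27, 2023: May 27, 2023.
May 27, 2023 falls on a Saturday. Rolling to the preceding business day gives May 26, 2023, a Friday.
Deadline: May 26, 2023.

May 26, 2023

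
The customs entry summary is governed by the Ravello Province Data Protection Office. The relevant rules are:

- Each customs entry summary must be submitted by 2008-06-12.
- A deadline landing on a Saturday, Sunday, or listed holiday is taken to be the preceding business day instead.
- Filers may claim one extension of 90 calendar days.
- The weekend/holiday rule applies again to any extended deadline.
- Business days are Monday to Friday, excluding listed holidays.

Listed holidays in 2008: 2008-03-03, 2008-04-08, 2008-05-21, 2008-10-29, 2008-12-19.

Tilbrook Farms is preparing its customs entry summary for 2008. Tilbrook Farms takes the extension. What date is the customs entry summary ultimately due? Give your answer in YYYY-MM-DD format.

The statutory due date is 2008-06-12.
Since 2008-06-12 is a Thursday and not a holiday, the date is unchanged.
Add the 90 calendar-day extension to 2008-06-12: 2008-09-10.
2008-09-10 falls on a Wednesday, which is a business day, so no adjustment is needed.
So the filing is due 2008-09-10.

2008-09-10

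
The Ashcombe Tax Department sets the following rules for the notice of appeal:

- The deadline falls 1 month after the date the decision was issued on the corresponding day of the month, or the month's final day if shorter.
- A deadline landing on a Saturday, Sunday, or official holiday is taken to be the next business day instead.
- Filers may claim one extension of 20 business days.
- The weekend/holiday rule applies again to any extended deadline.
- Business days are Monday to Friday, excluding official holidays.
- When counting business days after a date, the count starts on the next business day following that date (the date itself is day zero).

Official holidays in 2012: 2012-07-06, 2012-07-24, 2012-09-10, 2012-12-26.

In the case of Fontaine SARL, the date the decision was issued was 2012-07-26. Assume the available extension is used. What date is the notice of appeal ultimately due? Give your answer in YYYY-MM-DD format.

2012-09-25

1 month after 2012-07-26, on the same day of the month, is 2012-08-26.
2012-08-26 is a Sunday, so it moves to the next business day, 2012-08-27 (Monday).
Counting 20 further business days from 2012-08-27 reaches 2012-09-25.
2012-09-25 falls on a Tuesday, which is a business day, so no adjustment is needed.
The final due date is 2012-09-25.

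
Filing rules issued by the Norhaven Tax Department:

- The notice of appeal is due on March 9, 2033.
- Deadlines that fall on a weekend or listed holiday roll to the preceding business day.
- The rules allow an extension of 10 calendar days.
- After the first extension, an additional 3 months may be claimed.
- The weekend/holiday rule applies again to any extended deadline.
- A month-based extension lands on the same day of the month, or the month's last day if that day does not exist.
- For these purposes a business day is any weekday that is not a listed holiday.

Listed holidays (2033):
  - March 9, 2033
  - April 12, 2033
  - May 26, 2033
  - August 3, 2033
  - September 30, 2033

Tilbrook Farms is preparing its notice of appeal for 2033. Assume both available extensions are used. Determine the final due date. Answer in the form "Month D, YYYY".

The statutory due date is March 9, 2033.
March 9, 2033 is a listed holiday, so it moves to the preceding business day, March 8, 2033 (Tuesday).
Applying the 10-calendar-day extension: March 8, 2033 + 10 days = March 18, 2033.
March 18, 2033 (Friday) is already a business day.
Applying the 3 months extension: 3 months after March 18, 2033 is June 18, 2033.
June 18, 2033 is a Saturday; the preceding business day is June 17, 2033 (Friday).
Final deadline: June 17, 2033.

June 17, 2033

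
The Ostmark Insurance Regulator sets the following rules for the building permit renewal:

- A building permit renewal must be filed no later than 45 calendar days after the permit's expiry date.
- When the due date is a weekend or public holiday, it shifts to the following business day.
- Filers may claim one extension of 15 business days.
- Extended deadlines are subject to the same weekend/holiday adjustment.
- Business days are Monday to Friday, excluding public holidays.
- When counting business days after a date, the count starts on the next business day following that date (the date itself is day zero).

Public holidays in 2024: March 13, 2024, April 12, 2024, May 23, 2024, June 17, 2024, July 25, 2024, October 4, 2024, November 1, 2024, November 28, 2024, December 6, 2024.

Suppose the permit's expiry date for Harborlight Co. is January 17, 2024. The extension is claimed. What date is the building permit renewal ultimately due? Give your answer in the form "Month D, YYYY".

Adding 45 calendar days to January 17, 2024 gives March 2, 2024.
Because March 2, 2024 is a Saturday, the deadline becomes March 4, 2024 (Monday).
The 15-business-day extension runs from March 4, 2024 to March 26, 2024.
Since March 26, 2024 is a Tuesday and not a holiday, the date is unchanged.
The final due date is March 26, 2024.

March 26, 2024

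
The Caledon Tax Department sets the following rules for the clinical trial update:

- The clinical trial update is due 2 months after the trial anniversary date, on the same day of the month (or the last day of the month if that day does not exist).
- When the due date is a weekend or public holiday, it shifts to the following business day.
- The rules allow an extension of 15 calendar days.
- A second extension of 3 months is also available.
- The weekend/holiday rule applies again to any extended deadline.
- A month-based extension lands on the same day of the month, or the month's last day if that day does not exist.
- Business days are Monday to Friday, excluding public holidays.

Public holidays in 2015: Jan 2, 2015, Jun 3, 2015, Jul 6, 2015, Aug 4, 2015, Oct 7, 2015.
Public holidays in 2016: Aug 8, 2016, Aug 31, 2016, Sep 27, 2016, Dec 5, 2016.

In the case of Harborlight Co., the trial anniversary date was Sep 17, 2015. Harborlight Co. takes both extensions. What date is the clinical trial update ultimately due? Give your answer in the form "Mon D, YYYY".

Mar 2, 2016

2 months from Sep 17, 2015 is Nov 17, 2015.
Nov 17, 2015 falls on a Tuesday, which is a business day, so no adjustment is needed.
The 15-calendar-day extension moves the deadline from Nov 17, 2015 to Dec 2, 2015.
Dec 2, 2015 falls on a Wednesday, which is a business day, so no adjustment is needed.
Applying the 3 months extension: 3 months after Dec 2, 2015 is Mar 2, 2016.
Since Mar 2, 2016 is a Wednesday and not a holiday, the date is unchanged.
So the filing is due Mar 2, 2016.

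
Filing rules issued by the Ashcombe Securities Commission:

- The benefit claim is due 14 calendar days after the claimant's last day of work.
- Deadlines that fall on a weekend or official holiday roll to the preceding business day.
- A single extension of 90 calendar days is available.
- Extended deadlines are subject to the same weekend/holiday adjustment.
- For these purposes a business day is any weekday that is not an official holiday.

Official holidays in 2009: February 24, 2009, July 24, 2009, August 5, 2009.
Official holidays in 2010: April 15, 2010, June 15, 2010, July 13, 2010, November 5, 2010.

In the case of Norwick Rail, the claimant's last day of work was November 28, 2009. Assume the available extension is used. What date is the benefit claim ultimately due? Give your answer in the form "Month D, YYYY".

March 11, 2010

From November 28, 2009, 14 calendar days later is December 12, 2009.
Because December 12, 2009 is a Saturday, the deadline becomes December 11, 2009 (Friday).
The 90-calendar-day extension moves the deadline from December 11, 2009 to March 11, 2010.
March 11, 2010 (Thursday) is already a business day.
Deadline: March 11, 2010.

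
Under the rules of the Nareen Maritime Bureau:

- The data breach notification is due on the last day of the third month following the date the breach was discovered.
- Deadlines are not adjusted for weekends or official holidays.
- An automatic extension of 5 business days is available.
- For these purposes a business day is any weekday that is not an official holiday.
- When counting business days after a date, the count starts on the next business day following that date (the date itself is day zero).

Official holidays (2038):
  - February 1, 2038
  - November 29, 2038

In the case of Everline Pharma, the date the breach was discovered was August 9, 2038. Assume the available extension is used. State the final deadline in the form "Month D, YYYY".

December 7, 2038

3 months after August 9, 2038 is November 2038; that month ends on November 30, 2038.
No adjustment is made for weekends or holidays, so November 30, 2038 stands.
The 5-business-day extension runs from November 30, 2038 to December 7, 2038.
December 7, 2038 falls on a Tuesday. The rules make no weekend/holiday allowance, so it remains December 7, 2038.
Final deadline: December 7, 2038.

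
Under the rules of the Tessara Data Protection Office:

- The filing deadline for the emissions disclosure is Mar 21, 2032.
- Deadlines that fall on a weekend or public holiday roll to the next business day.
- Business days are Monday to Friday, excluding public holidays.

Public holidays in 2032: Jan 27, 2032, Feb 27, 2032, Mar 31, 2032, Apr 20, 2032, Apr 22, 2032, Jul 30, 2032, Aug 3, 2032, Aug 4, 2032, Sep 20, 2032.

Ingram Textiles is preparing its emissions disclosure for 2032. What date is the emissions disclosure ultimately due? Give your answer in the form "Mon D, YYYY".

The stated deadline is Mar 21, 2032.
Mar 21, 2032 falls on a Sunday. Rolling to the next business day gives Mar 22, 2032, a Monday.
So the filing is due Mar 22, 2032.

Mar 22, 2032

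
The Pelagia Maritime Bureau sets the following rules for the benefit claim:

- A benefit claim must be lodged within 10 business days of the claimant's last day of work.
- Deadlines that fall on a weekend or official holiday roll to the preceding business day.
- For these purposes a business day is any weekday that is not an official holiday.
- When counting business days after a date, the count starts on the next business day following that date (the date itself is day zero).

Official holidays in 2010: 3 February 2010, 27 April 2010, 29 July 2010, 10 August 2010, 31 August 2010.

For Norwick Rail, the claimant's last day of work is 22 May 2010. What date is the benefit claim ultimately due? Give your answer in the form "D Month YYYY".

Starting the day after 22 May 2010 and counting 10 business days lands on 4 June 2010.
Since 4 June 2010 is a Friday and not a holiday, the date is unchanged.
So the filing is due 4 June 2010.

4 June 2010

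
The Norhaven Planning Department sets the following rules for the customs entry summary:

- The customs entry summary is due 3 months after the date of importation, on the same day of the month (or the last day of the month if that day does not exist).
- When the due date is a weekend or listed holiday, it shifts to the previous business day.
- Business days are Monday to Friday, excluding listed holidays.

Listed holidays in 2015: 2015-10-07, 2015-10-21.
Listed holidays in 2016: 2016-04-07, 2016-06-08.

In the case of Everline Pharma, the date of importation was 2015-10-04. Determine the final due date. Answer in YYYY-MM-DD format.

3 months from 2015-10-04 is 2016-01-04.
Since 2016-01-04 is a Monday and not a holiday, the date is unchanged.
Final deadline: 2016-01-04.

2016-01-04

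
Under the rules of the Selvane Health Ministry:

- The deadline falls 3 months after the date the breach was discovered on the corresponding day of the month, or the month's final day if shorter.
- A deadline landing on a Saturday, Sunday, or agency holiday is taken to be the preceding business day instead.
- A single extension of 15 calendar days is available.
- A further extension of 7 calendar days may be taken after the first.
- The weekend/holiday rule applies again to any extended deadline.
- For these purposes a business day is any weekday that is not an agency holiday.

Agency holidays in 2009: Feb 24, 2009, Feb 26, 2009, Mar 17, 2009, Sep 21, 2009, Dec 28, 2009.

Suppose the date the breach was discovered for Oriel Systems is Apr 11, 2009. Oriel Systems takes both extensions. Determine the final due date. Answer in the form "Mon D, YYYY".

Jul 31, 2009

3 months from Apr 11, 2009 is Jul 11, 2009.
Because Jul 11, 2009 is a Saturday, the deadline becomes Jul 10, 2009 (Friday).
With the 15-day extension, Jul 10, 2009 becomes Jul 25, 2009.
Because Jul 25, 2009 is a Saturday, the deadline becomes Jul 24, 2009 (Friday).
Add the 7 calendar-day extension to Jul 24, 2009: Jul 31, 2009.
Jul 31, 2009 is a Friday and not a listed holiday, so it stands.
Final deadline: Jul 31, 2009.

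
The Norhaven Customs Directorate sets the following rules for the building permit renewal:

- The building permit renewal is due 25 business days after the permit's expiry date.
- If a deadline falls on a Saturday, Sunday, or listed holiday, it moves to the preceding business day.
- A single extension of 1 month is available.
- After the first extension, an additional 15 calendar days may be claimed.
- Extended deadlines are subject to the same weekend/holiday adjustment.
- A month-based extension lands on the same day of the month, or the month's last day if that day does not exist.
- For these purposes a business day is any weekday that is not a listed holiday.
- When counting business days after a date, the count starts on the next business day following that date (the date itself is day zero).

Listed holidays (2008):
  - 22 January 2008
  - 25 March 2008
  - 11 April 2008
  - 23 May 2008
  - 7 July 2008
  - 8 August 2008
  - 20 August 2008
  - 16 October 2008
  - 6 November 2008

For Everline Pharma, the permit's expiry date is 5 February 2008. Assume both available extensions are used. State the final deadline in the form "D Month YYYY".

25 April 2008

Starting the day after 5 February 2008 and counting 25 business days lands on 11 March 2008.
11 March 2008 (Tuesday) is already a business day.
Applying the 1 month extension: 1 month after 11 March 2008 is 11 April 2008.
Because 11 April 2008 is a listed holiday, the deadline becomes 10 April 2008 (Thursday).
Applying the 15-calendar-day extension: 10 April 2008 + 15 days = 25 April 2008.
25 April 2008 is a Friday and not a listed holiday, so it stands.
So the filing is due 25 April 2008.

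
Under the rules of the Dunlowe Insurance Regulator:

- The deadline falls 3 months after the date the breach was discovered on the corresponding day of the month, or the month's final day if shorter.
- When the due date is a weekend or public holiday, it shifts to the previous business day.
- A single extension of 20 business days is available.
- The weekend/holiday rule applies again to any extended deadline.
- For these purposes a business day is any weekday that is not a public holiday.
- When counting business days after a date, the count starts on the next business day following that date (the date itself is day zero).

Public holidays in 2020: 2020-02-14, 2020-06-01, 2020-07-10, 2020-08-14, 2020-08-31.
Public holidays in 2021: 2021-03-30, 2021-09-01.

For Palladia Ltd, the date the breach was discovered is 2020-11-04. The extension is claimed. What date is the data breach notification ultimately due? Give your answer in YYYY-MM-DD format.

3 months after 2020-11-04, on the same day of the month, is 2021-02-04.
2021-02-04 is a Thursday and not a listed holiday, so it stands.
Counting 20 further business days from 2021-02-04 reaches 2021-03-04.
Since 2021-03-04 is a Thursday and not a holiday, the date is unchanged.
Deadline: 2021-03-04.

2021-03-04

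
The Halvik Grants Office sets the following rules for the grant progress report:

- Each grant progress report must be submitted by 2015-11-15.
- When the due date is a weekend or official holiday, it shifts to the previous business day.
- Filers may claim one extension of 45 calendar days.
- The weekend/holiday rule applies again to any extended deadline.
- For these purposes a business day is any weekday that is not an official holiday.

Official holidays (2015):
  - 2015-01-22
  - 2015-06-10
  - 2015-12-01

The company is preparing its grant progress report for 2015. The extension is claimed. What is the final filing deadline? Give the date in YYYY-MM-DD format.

Start from the fixed due date, 2015-11-15.
2015-11-15 is a Sunday, so it moves to the preceding business day, 2015-11-13 (Friday).
With the 45-day extension, 2015-11-13 becomes 2015-12-28.
2015-12-28 is a Monday and not a listed holiday, so it stands.
Final deadline: 2015-12-28.

2015-12-28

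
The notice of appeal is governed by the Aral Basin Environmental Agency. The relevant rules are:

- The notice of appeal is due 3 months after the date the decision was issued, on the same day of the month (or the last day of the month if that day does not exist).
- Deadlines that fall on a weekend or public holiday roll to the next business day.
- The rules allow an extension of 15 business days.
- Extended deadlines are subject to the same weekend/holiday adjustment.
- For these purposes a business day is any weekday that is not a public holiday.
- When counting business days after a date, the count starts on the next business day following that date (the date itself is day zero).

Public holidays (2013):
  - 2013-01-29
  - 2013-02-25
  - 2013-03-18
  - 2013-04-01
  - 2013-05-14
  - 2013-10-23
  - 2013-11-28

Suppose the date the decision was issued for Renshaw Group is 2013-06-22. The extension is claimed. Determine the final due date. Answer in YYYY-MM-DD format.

2013-10-14

Moving 3 months forward from 2013-06-22 on the corresponding day gives 2013-09-22.
2013-09-22 is a Sunday, so it moves to the next business day, 2013-09-23 (Monday).
The 15-business-day extension runs from 2013-09-23 to 2013-10-14.
Since 2013-10-14 is a Monday and not a holiday, the date is unchanged.
The final due date is 2013-10-14.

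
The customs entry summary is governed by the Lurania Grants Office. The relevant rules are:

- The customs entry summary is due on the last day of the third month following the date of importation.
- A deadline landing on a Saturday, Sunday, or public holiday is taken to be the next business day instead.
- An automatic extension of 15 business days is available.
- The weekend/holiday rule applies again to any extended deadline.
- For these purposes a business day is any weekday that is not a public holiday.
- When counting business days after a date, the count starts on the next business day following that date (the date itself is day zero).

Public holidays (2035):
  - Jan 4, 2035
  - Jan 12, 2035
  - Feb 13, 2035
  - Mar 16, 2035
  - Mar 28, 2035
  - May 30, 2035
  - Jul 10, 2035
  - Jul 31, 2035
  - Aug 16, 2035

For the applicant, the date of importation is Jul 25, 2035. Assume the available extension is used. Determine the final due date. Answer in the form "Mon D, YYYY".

The third month after Jul 25, 2035 is October 2035, whose last day is Oct 31, 2035.
Since Oct 31, 2035 is a Wednesday and not a holiday, the date is unchanged.
The 15-business-day extension runs from Oct 31, 2035 to Nov 21, 2035.
Nov 21, 2035 falls on a Wednesday, which is a business day, so no adjustment is needed.
So the filing is due Nov 21, 2035.

Nov 21, 2035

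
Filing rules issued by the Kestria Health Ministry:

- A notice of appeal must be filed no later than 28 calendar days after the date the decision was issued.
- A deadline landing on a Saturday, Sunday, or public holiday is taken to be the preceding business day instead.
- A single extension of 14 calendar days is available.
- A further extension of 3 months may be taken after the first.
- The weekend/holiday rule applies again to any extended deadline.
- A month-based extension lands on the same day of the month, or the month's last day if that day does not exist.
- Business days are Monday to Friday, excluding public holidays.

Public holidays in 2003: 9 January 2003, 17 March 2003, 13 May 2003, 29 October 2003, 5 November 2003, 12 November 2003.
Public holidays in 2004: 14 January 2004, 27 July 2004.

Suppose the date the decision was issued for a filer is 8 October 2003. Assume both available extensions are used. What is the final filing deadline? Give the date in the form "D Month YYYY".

18 February 2004

Trigger date 8 October 2003 + 28 calendar days = 5 November 2003.
5 November 2003 falls on a listed holiday. Rolling to the preceding business day gives 4 November 2003, a Tuesday.
Applying the 14-calendar-day extension: 4 November 2003 + 14 days = 18 November 2003.
18 November 2003 (Tuesday) is already a business day.
The 3 months extension carries 18 November 2003 to 18 February 2004.
Since 18 February 2004 is a Wednesday and not a holiday, the date is unchanged.
Deadline: 18 February 2004.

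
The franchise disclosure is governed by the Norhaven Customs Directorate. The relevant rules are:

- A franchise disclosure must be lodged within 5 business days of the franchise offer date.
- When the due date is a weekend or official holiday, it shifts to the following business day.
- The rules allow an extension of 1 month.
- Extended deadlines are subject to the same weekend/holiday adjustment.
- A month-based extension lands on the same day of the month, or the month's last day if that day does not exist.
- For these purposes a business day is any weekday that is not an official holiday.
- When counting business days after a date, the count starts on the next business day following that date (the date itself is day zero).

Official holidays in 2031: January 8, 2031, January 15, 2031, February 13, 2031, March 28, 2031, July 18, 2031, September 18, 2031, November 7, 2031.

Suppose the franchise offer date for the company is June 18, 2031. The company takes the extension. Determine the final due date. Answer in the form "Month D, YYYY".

July 25, 2031

Starting the day after June 18, 2031 and counting 5 business days lands on June 25, 2031.
June 25, 2031 falls on a Wednesday, which is a business day, so no adjustment is needed.
Add 1 month to June 25, 2031: July 25, 2031.
July 25, 2031 (Friday) is already a business day.
The final due date is July 25, 2031.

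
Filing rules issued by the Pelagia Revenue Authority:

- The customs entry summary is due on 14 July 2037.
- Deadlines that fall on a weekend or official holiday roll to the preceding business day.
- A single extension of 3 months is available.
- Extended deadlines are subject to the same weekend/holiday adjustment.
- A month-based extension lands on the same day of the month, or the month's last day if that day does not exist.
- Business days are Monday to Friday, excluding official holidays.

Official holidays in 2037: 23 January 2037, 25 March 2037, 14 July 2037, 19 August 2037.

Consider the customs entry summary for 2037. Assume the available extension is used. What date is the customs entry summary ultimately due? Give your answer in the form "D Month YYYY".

The stated deadline is 14 July 2037.
14 July 2037 is a listed holiday; the preceding business day is 13 July 2037 (Monday).
The 3 months extension carries 13 July 2037 to 13 October 2037.
13 October 2037 falls on a Tuesday, which is a business day, so no adjustment is needed.
Final deadline: 13 October 2037.

13 October 2037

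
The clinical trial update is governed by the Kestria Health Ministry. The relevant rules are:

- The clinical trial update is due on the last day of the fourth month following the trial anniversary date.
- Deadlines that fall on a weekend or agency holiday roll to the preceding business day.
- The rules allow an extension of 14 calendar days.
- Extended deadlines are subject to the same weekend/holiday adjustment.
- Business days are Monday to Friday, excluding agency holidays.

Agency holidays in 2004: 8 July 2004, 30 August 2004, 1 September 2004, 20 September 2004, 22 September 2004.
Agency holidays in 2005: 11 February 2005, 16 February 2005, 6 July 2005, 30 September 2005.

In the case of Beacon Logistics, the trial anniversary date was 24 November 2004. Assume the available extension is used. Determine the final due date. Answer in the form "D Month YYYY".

The fourth month after 24 November 2004 is March 2005, whose last day is 31 March 2005.
31 March 2005 is a Thursday and not a listed holiday, so it stands.
Applying the 14-calendar-day extension: 31 March 2005 + 14 days = 14 April 2005.
14 April 2005 (Thursday) is already a business day.
Deadline: 14 April 2005.

14 April 2005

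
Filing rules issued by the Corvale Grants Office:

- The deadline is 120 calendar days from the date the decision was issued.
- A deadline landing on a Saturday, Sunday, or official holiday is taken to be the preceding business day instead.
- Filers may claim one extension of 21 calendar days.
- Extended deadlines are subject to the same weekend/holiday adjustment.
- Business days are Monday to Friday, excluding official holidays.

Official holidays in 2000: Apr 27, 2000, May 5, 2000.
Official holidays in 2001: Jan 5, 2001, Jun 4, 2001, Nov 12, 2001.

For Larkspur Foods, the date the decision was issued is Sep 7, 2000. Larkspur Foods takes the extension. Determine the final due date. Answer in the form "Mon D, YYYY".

Jan 25, 2001

Trigger date Sep 7, 2000 + 120 calendar days = Jan 5, 2001.
Jan 5, 2001 falls on a listed holiday. Rolling to the preceding business day gives Jan 4, 2001, a Thursday.
Applying the 21-calendar-day extension: Jan 4, 2001 + 21 days = Jan 25, 2001.
Jan 25, 2001 is a Thursday and not a listed holiday, so it stands.
So the filing is due Jan 25, 2001.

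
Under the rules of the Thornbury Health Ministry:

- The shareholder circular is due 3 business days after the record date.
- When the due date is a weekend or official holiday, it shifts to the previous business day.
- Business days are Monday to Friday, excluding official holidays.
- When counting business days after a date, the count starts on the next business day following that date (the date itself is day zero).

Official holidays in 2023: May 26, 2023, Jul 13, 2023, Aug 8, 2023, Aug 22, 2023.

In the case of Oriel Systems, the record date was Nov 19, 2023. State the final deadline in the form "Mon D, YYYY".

Nov 22, 2023

Starting the day after Nov 19, 2023 and counting 3 business days lands on Nov 22, 2023.
Nov 22, 2023 is a Wednesday and not a listed holiday, so it stands.
So the filing is due Nov 22, 2023.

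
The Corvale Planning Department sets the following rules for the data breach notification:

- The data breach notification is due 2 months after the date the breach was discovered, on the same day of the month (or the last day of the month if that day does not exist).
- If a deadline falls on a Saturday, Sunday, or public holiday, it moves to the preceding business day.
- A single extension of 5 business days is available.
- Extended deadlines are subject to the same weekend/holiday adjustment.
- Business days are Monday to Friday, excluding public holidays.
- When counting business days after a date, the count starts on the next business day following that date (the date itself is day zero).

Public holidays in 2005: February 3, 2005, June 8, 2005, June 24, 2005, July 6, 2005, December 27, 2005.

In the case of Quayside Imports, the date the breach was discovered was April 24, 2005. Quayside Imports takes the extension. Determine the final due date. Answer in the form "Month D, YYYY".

2 months after April 24, 2005, on the same day of the month, is June 24, 2005.
Because June 24, 2005 is a listed holiday, the deadline becomes June 23, 2005 (Thursday).
The 5-business-day extension runs from June 23, 2005 to July 1, 2005.
Since July 1, 2005 is a Friday and not a holiday, the date is unchanged.
Deadline: July 1, 2005.

July 1, 2005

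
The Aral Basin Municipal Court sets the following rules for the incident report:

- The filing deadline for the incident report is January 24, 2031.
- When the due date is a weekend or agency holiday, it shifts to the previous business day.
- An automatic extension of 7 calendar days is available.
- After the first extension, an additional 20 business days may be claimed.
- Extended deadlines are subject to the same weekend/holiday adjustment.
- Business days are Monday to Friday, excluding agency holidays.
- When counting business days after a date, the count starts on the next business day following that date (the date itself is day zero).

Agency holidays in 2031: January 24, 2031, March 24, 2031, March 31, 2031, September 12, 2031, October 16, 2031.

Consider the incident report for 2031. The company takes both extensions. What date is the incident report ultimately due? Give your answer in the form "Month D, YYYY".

February 27, 2031

The statutory due date is January 24, 2031.
January 24, 2031 falls on a listed holiday. Rolling to the preceding business day gives January 23, 2031, a Thursday.
With the 7-day extension, January 23, 2031 becomes January 30, 2031.
January 30, 2031 (Thursday) is already a business day.
Applying the 20-business-day extension: 20 business days after January 30, 2031 is February 27, 2031.
February 27, 2031 falls on a Thursday, which is a business day, so no adjustment is needed.
The final due date is February 27, 2031.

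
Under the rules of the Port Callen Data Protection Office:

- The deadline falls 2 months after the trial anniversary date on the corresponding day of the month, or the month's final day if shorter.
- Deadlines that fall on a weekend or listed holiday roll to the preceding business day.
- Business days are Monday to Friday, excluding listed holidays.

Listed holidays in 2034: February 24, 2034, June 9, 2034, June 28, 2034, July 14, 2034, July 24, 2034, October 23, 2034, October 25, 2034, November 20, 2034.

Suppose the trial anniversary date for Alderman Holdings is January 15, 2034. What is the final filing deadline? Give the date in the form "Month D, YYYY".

March 15, 2034

2 months after January 15, 2034, on the same day of the month, is March 15, 2034.
March 15, 2034 (Wednesday) is already a business day.
Final deadline: March 15, 2034.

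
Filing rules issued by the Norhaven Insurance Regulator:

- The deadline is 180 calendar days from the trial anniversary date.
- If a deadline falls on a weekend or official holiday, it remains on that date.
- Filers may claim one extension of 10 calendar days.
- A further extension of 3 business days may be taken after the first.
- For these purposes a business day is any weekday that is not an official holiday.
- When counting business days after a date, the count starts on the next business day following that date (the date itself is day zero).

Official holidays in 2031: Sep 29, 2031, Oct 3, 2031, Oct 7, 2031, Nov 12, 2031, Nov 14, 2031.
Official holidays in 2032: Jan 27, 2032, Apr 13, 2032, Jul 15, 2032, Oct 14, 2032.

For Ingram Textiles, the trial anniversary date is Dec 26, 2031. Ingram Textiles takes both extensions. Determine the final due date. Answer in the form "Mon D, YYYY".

From Dec 26, 2031, 180 calendar days later is Jun 23, 2032.
No adjustment is made for weekends or holidays, so Jun 23, 2032 stands.
The 10-calendar-day extension moves the deadline from Jun 23, 2032 to Jul 3, 2032.
Jul 3, 2032 falls on a Saturday. The rules make no weekend/holiday allowance, so it remains Jul 3, 2032.
Applying the 3-business-day extension: 3 business days after Jul 3, 2032 is Jul 7, 2032.
No adjustment is made for weekends or holidays, so Jul 7, 2032 stands.
The final due date is Jul 7, 2032.

Jul 7, 2032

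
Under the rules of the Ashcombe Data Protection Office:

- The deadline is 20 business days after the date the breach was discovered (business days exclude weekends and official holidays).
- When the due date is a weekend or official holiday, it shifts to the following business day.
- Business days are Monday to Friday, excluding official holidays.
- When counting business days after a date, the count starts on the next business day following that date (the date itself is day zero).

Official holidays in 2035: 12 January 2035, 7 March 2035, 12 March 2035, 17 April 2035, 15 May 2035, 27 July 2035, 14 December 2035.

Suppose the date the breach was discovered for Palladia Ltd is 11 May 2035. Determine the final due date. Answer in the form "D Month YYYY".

11 June 2035

20 business days after 11 May 2035, excluding weekends and holidays, is 11 June 2035.
11 June 2035 (Monday) is already a business day.
Final deadline: 11 June 2035.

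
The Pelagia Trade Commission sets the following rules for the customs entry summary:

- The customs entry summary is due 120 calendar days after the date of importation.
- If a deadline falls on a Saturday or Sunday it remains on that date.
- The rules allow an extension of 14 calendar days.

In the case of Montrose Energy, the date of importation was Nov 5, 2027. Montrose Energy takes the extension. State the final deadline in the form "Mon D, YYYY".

Mar 18, 2028

120 calendar days after Nov 5, 2027 is Mar 4, 2028.
Mar 4, 2028 falls on a Saturday. The rules make no weekend/holiday allowance, so it remains Mar 4, 2028.
Add the 14 calendar-day extension to Mar 4, 2028: Mar 18, 2028.
Mar 18, 2028 falls on a Saturday. The rules make no weekend/holiday allowance, so it remains Mar 18, 2028.
Final deadline: Mar 18, 2028.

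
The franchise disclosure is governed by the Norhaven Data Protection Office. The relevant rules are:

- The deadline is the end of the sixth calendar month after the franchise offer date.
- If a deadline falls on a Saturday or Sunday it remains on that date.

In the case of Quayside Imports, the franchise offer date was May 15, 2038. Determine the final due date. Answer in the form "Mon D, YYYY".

6 months after May 15, 2038 is November 2038; that month ends on Nov 30, 2038.
Nov 30, 2038 falls on a Tuesday. The rules make no weekend/holiday allowance, so it remains Nov 30, 2038.
So the filing is due Nov 30, 2038.

Nov 30, 2038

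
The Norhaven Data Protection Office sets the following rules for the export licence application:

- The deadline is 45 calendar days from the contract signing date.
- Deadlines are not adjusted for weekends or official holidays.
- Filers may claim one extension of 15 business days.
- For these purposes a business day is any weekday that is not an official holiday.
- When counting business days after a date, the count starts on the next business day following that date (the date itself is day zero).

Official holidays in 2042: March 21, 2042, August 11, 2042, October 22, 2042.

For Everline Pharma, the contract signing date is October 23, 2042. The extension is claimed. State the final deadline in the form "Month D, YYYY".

December 26, 2042

Adding 45 calendar days to October 23, 2042 gives December 7, 2042.
December 7, 2042 is a Sunday; no weekend or holiday adjustment applies.
Applying the 15-business-day extension: 15 business days after December 7, 2042 is December 26, 2042.
No adjustment is made for weekends or holidays, so December 26, 2042 stands.
Deadline: December 26, 2042.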